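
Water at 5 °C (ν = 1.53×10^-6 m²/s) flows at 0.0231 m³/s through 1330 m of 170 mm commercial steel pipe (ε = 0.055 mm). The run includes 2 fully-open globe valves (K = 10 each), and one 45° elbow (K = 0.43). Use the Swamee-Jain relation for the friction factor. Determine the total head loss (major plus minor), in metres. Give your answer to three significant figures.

V = 4Q/(πD²) = 1.018 m/s; V²/2g = 0.05279 m
Re = 1.13×10^5, ε/D = 3.24×10^-4 → f = 0.01927 (Swamee-Jain)
Major: h_f = f(L/D)·V²/2g = 0.01927·7824·0.05279 = 7.957 m
Minor: ΣK = 20.4; h_m = ΣK·V²/2g = 1.078 m
Total H_L = 7.957 + 1.078 = 9.036 m

H_L ≈ 9.04 m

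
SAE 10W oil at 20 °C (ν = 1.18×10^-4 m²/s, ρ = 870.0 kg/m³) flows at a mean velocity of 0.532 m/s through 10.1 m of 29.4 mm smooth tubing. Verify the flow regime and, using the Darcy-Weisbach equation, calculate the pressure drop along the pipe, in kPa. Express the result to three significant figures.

Δp ≈ 20.4 kPa

Re = VD/ν = 0.532·0.02940/1.18×10^-4 = 133 → laminar (Re < 2300)
f = 64/Re = 0.4828
h_f = f(L/D)V²/(2g) = 0.4828·(10.1/0.02940)·0.532²/(2·9.81) = 2.393 m
Δp = ρg·h_f = 870.0·9.81·2.393 = 20.42 kPa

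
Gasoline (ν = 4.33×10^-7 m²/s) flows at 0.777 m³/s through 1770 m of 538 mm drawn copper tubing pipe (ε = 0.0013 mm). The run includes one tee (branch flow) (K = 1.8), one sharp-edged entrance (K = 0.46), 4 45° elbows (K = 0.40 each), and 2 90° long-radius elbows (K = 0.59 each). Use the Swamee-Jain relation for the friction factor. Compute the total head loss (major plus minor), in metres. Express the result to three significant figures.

V = 4Q/(πD²) = 3.418 m/s; V²/2g = 0.5954 m
Re = 4.25×10^6, ε/D = 2.42×10^-6 → f = 0.009379 (Swamee-Jain)
Major: h_f = f(L/D)·V²/2g = 0.009379·3290·0.5954 = 18.37 m
Minor: ΣK = 5.04; h_m = ΣK·V²/2g = 3.001 m
Total H_L = 18.37 + 3.001 = 21.37 m

H_L ≈ 21.4 m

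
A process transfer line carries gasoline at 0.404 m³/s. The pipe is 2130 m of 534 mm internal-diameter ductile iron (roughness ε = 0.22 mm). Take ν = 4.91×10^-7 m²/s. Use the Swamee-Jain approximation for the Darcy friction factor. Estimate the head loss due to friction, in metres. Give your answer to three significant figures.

V = 4Q/(πD²) = 4·0.404/(π·0.534²) = 1.804 m/s
Re = VD/ν = 1.804·0.534/4.91×10^-7 = 1.96×10^6 → turbulent
ε/D = 0.22/534 = 4.12×10^-4
Swamee-Jain: f = 0.01638
h_f = f(L/D)V²/(2g) = 0.01638·(2130/0.534)·1.804²/(2·9.81) = 10.83 m

h_f ≈ 10.8 m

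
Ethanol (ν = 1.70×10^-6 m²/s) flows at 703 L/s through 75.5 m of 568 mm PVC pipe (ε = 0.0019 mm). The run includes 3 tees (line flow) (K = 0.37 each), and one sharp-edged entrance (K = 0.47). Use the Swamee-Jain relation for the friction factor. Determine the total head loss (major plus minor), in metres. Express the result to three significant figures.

V = 4Q/(πD²) = 2.774 m/s; V²/2g = 0.3923 m
Re = 9.27×10^5, ε/D = 3.35×10^-6 → f = 0.01184 (Swamee-Jain)
Major: h_f = f(L/D)·V²/2g = 0.01184·132.9·0.3923 = 0.6173 m
Minor: ΣK = 1.58; h_m = ΣK·V²/2g = 0.6199 m
Total H_L = 0.6173 + 0.6199 = 1.237 m

H_L ≈ 1.24 m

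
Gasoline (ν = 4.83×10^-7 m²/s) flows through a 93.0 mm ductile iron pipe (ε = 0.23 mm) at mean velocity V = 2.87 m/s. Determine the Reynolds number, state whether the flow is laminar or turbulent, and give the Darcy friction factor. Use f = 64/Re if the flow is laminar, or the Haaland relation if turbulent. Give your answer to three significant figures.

Re = VD/ν = 2.870·0.0930/4.83×10^-7 = 5.53×10^5
Re > 4000 → turbulent; ε/D = 0.00247
Haaland: f = 0.02510

Re ≈ 5.53×10^5; turbulent; f ≈ 0.0251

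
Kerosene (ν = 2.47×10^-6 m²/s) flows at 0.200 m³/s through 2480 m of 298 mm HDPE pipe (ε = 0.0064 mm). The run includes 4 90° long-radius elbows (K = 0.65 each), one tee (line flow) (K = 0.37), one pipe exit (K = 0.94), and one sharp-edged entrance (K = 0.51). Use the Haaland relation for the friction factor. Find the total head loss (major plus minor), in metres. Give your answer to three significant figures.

V = 4Q/(πD²) = 2.868 m/s; V²/2g = 0.4191 m
Re = 3.46×10^5, ε/D = 2.15×10^-5 → f = 0.01417 (Haaland)
Major: h_f = f(L/D)·V²/2g = 0.01417·8322·0.4191 = 49.41 m
Minor: ΣK = 4.42; h_m = ΣK·V²/2g = 1.852 m
Total H_L = 49.41 + 1.852 = 51.26 m

H_L ≈ 51.3 m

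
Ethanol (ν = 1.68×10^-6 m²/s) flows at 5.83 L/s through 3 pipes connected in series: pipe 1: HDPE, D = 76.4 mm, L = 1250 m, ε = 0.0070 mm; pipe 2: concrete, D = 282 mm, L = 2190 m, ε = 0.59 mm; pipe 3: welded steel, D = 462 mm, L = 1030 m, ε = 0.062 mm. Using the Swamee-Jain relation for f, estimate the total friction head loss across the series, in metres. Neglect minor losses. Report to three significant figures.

Pipe 1: V = 1.272 m/s, Re = 5.78×10^4, ε/D = 9.16×10^-5, f = 0.02050, h_1 = f(L/D)V²/2g = 27.65 m
Pipe 2: V = 0.09334 m/s, Re = 1.57×10^4, ε/D = 0.00209, f = 0.03153, h_2 = f(L/D)V²/2g = 0.1087 m
Pipe 3: V = 0.03478 m/s, Re = 9560, ε/D = 1.34×10^-4, f = 0.03159, h_3 = f(L/D)V²/2g = 0.004341 m
Series → Q common, losses add: H = Σh = 27.76 m

H ≈ 27.8 m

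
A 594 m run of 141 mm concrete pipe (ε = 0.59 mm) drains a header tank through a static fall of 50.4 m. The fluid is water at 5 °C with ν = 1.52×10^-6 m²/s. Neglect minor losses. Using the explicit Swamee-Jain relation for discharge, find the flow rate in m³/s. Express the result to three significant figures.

Q ≈ 0.0443 m³/s

Swamee-Jain (Type II): Q = -0.965·√(gD⁵h_f/L)·ln[ε/(3.7D) + √(3.17ν²L/(gD³h_f))]
√(gD⁵h_f/L) = √(9.81·0.141⁵·50.4/594) = 0.006811
ε/(3.7D) = 0.00113; √(3.17ν²L/(gD³h_f)) = 5.60×10^-5
Q = -0.965·0.006811·ln(0.001187) = 0.04427 m³/s
Check: V = 2.84 m/s, Re = 2.63×10^5, f = 0.02935, h_f = 50.7 m ≈ 50.4 m ✓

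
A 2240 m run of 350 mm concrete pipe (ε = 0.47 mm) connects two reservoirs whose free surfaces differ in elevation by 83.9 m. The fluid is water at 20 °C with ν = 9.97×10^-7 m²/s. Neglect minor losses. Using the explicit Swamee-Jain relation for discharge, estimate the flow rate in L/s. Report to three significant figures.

Q ≈ 334 L/s

Swamee-Jain (Type II): Q = -0.965·√(gD⁵h_f/L)·ln[ε/(3.7D) + √(3.17ν²L/(gD³h_f))]
√(gD⁵h_f/L) = √(9.81·0.350⁵·83.9/2240) = 0.04393
ε/(3.7D) = 3.63×10^-4; √(3.17ν²L/(gD³h_f)) = 1.41×10^-5
Q = -0.965·0.04393·ln(3.771×10^-4) = 0.3342 m³/s
Check: V = 3.47 m/s, Re = 1.22×10^6, f = 0.02140, h_f = 84.2 m ≈ 83.9 m ✓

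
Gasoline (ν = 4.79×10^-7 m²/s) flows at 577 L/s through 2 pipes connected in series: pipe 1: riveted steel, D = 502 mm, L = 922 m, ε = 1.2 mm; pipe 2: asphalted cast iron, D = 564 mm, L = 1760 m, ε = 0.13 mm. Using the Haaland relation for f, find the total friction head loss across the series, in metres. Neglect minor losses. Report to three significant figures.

Pipe 1: V = 2.915 m/s, Re = 3.06×10^6, ε/D = 0.00239, f = 0.02467, h_1 = f(L/D)V²/2g = 19.63 m
Pipe 2: V = 2.310 m/s, Re = 2.72×10^6, ε/D = 2.30×10^-4, f = 0.01446, h_2 = f(L/D)V²/2g = 12.27 m
Series → Q common, losses add: H = Σh = 31.90 m

H ≈ 31.9 m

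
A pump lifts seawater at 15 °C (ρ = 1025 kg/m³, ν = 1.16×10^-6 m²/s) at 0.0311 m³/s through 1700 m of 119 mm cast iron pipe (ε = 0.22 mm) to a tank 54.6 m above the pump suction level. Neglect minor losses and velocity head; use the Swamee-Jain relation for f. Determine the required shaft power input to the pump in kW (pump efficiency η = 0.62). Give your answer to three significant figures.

V = 4Q/(πD²) = 2.796 m/s; Re = 2.87×10^5; ε/D = 0.00185; f = 0.02375
h_f = f(L/D)V²/2g = 135.2 m
Total head H = z + h_f = 54.6 + 135.2 = 189.8 m
P_hyd = ρgQH = 1025·9.81·0.0311·189.8 = 59.37 kW
P_shaft = P_hyd/η = 59.37/0.62 = 95.75 kW

P_shaft ≈ 95.8 kW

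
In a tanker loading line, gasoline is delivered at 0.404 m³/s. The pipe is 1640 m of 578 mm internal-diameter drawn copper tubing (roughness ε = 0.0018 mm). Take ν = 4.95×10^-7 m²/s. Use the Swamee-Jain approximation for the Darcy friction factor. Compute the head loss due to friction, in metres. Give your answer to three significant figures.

h_f ≈ 3.65 m

V = 4Q/(πD²) = 4·0.404/(π·0.578²) = 1.540 m/s
Re = VD/ν = 1.540·0.578/4.95×10^-7 = 1.80×10^6 → turbulent
ε/D = 0.0018/578 = 3.11×10^-6
Swamee-Jain: f = 0.01065
h_f = f(L/D)V²/(2g) = 0.01065·(1640/0.578)·1.540²/(2·9.81) = 3.653 m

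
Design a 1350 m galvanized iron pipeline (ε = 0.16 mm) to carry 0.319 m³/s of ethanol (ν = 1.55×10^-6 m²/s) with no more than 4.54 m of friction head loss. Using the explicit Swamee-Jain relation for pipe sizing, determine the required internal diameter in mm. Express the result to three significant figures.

D ≈ 536 mm

Swamee-Jain (Type III): D = 0.66·[ε^1.25·(LQ²/(gh_f))^4.75 + ν·Q^9.4·(L/(gh_f))^5.2]^0.04
LQ²/(gh_f) = 3.085; L/(gh_f) = 30.31
Term 1 = ε^1.25·(…)^4.75 = 0.00379; Term 2 = ν·Q^9.4·(…)^5.2 = 0.00170
D = 0.66·(0.00379 + 0.00170)^0.04 = 0.5360 m = 536 mm
Check: V = 1.41 m/s, Re = 4.89×10^5, f = 0.01639, h_f = 4.21 m ≈ 4.54 m ✓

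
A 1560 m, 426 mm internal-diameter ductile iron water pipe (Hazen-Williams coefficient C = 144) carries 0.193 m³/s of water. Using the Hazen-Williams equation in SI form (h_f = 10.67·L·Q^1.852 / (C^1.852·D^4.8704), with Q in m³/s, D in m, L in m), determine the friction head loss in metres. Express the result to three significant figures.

h_f ≈ 5.08 m

h_f = 10.67·1560·0.193^1.852 / (144^1.852·0.426^4.8704) = 5.079 m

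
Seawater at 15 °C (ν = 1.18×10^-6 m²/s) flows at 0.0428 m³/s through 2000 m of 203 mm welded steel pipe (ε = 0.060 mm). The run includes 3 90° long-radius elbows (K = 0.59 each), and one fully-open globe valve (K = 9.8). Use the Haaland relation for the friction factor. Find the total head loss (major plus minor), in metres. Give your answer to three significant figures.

V = 4Q/(πD²) = 1.322 m/s; V²/2g = 0.08913 m
Re = 2.27×10^5, ε/D = 2.96×10^-4 → f = 0.01723 (Haaland)
Major: h_f = f(L/D)·V²/2g = 0.01723·9852·0.08913 = 15.13 m
Minor: ΣK = 11.6; h_m = ΣK·V²/2g = 1.031 m
Total H_L = 15.13 + 1.031 = 16.16 m

H_L ≈ 16.2 m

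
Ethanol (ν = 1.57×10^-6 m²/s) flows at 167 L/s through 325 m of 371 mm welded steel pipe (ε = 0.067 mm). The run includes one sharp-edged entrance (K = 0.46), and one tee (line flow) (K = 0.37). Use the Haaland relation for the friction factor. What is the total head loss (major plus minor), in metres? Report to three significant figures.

V = 4Q/(πD²) = 1.545 m/s; V²/2g = 0.1216 m
Re = 3.65×10^5, ε/D = 1.81×10^-4 → f = 0.01557 (Haaland)
Major: h_f = f(L/D)·V²/2g = 0.01557·876.0·0.1216 = 1.659 m
Minor: ΣK = 0.830; h_m = ΣK·V²/2g = 0.1010 m
Total H_L = 1.659 + 0.1010 = 1.760 m

H_L ≈ 1.76 m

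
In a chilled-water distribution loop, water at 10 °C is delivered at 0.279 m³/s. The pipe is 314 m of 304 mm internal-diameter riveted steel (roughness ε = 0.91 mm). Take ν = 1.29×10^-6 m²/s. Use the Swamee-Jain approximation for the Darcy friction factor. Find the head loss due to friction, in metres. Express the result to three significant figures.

V = 4Q/(πD²) = 4·0.279/(π·0.304²) = 3.844 m/s
Re = VD/ν = 3.844·0.304/1.29×10^-6 = 9.06×10^5 → turbulent
ε/D = 0.91/304 = 0.00299
Swamee-Jain: f = 0.02637
h_f = f(L/D)V²/(2g) = 0.02637·(314/0.304)·3.844²/(2·9.81) = 20.51 m

h_f ≈ 20.5 m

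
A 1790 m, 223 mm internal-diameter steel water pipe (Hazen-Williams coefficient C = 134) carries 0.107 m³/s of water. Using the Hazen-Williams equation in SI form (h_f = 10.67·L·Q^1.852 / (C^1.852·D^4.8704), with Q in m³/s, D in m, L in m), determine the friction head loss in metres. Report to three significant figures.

h_f ≈ 52.2 m

h_f = 10.67·1790·0.107^1.852 / (134^1.852·0.223^4.8704) = 52.25 m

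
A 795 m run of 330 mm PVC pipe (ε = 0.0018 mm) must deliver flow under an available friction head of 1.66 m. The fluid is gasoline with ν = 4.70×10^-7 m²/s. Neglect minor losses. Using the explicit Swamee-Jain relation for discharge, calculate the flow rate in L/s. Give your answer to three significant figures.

Swamee-Jain (Type II): Q = -0.965·√(gD⁵h_f/L)·ln[ε/(3.7D) + √(3.17ν²L/(gD³h_f))]
√(gD⁵h_f/L) = √(9.81·0.330⁵·1.66/795) = 0.008953
ε/(3.7D) = 1.47×10^-6; √(3.17ν²L/(gD³h_f)) = 3.08×10^-5
Q = -0.965·0.008953·ln(3.232×10^-5) = 0.08934 m³/s
Check: V = 1.04 m/s, Re = 7.33×10^5, f = 0.01235, h_f = 1.65 m ≈ 1.66 m ✓

Q ≈ 89.3 L/s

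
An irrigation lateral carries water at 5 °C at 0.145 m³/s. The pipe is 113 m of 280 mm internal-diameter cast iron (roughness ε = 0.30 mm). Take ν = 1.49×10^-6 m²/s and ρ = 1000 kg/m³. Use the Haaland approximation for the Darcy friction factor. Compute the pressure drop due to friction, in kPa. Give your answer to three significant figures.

V = 4Q/(πD²) = 4·0.145/(π·0.280²) = 2.355 m/s
Re = VD/ν = 2.355·0.280/1.49×10^-6 = 4.43×10^5 → turbulent
ε/D = 0.30/280 = 0.00107
Haaland: f = 0.02057
h_f = f(L/D)V²/(2g) = 0.02057·(113/0.280)·2.355²/(2·9.81) = 2.346 m
Δp = ρg·h_f = 1000·9.81·2.346 = 23.02 kPa

Δp ≈ 23.0 kPa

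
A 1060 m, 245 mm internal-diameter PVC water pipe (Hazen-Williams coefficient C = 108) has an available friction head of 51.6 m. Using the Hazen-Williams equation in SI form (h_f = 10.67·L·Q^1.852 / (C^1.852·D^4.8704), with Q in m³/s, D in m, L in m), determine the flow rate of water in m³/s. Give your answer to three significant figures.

Rearranging: Q = [h_f·C^1.852·D^4.8704 / (10.67·L)]^(1/1.852)
Q = [51.6·108^1.852·0.245^4.8704 / (10.67·1060)]^0.540 = 0.1456 m³/s

Q ≈ 0.146 m³/s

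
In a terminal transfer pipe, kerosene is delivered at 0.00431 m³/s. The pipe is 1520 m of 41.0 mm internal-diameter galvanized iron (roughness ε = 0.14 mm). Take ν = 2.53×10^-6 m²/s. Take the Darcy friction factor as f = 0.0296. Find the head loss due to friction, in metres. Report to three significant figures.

V = 4Q/(πD²) = 4·0.00431/(π·0.0410²) = 3.265 m/s
h_f = f(L/D)V²/(2g) = 0.02960·(1520/0.0410)·3.265²/(2·9.81) = 596.1 m

h_f ≈ 596 m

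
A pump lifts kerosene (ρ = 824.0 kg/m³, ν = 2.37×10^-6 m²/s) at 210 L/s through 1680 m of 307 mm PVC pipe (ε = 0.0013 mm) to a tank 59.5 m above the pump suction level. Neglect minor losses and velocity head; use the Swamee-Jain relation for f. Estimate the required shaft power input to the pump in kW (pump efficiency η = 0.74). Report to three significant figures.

P_shaft ≈ 208 kW

V = 4Q/(πD²) = 2.837 m/s; Re = 3.67×10^5; ε/D = 4.23×10^-6; f = 0.01390
h_f = f(L/D)V²/2g = 31.20 m
Total head H = z + h_f = 59.5 + 31.20 = 90.70 m
P_hyd = ρgQH = 824.0·9.81·0.210·90.70 = 154.0 kW
P_shaft = P_hyd/η = 154.0/0.74 = 208.1 kW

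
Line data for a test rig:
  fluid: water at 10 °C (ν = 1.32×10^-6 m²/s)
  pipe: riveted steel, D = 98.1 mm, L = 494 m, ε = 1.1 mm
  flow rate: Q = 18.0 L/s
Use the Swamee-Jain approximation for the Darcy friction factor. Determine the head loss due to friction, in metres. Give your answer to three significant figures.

h_f ≈ 58.1 m

V = 4Q/(πD²) = 4·0.0180/(π·0.0981²) = 2.381 m/s
Re = VD/ν = 2.381·0.0981/1.32×10^-6 = 1.77×10^5 → turbulent
ε/D = 1.1/98.1 = 0.0112
Swamee-Jain: f = 0.03990
h_f = f(L/D)V²/(2g) = 0.03990·(494/0.0981)·2.381²/(2·9.81) = 58.08 m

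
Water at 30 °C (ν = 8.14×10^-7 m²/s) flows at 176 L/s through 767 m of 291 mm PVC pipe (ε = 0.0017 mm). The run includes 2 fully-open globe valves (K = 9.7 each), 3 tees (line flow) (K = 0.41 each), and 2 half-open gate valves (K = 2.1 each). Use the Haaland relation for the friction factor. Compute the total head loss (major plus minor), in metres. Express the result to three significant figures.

V = 4Q/(πD²) = 2.646 m/s; V²/2g = 0.3569 m
Re = 9.46×10^5, ε/D = 5.84×10^-6 → f = 0.01179 (Haaland)
Major: h_f = f(L/D)·V²/2g = 0.01179·2636·0.3569 = 11.09 m
Minor: ΣK = 24.8; h_m = ΣK·V²/2g = 8.862 m
Total H_L = 11.09 + 8.862 = 19.96 m

H_L ≈ 20.0 m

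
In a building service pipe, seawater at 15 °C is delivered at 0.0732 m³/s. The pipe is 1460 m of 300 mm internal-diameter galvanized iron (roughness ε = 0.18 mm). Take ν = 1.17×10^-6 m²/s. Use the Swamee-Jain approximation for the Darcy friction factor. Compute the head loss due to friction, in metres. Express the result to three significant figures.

h_f ≈ 5.06 m

V = 4Q/(πD²) = 4·0.0732/(π·0.300²) = 1.036 m/s
Re = VD/ν = 1.036·0.300/1.17×10^-6 = 2.66×10^5 → turbulent
ε/D = 0.18/300 = 6.00×10^-4
Swamee-Jain: f = 0.01903
h_f = f(L/D)V²/(2g) = 0.01903·(1460/0.300)·1.036²/(2·9.81) = 5.063 m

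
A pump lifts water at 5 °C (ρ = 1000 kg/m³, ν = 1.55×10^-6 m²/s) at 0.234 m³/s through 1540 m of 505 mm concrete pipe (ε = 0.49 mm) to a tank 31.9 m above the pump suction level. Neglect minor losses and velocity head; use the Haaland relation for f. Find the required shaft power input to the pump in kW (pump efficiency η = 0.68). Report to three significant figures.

V = 4Q/(πD²) = 1.168 m/s; Re = 3.81×10^5; ε/D = 9.70×10^-4; f = 0.02022
h_f = f(L/D)V²/2g = 4.290 m
Total head H = z + h_f = 31.9 + 4.290 = 36.19 m
P_hyd = ρgQH = 1000·9.81·0.234·36.19 = 83.08 kW
P_shaft = P_hyd/η = 83.08/0.68 = 122.2 kW

P_shaft ≈ 122 kW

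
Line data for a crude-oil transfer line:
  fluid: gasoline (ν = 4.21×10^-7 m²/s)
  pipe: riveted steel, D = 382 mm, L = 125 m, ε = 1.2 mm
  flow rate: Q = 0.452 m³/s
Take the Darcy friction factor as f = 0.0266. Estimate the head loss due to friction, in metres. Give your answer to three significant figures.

h_f ≈ 6.90 m

V = 4Q/(πD²) = 4·0.452/(π·0.382²) = 3.944 m/s
h_f = f(L/D)V²/(2g) = 0.02660·(125/0.382)·3.944²/(2·9.81) = 6.900 m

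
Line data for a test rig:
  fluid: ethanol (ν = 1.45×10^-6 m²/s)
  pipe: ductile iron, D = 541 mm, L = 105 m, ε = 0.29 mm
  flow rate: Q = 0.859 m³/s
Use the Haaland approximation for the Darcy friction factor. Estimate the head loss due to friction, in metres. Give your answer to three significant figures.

V = 4Q/(πD²) = 4·0.859/(π·0.541²) = 3.737 m/s
Re = VD/ν = 3.737·0.541/1.45×10^-6 = 1.39×10^6 → turbulent
ε/D = 0.29/541 = 5.36×10^-4
Haaland: f = 0.01730
h_f = f(L/D)V²/(2g) = 0.01730·(105/0.541)·3.737²/(2·9.81) = 2.390 m

h_f ≈ 2.39 m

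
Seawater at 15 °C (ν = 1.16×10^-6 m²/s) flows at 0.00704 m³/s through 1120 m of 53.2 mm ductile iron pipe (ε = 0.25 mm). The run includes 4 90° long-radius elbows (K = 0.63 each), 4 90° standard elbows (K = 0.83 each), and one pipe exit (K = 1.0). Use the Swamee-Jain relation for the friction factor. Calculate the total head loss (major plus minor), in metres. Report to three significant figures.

V = 4Q/(πD²) = 3.167 m/s; V²/2g = 0.5112 m
Re = 1.45×10^5, ε/D = 0.00470 → f = 0.03069 (Swamee-Jain)
Major: h_f = f(L/D)·V²/2g = 0.03069·21053·0.5112 = 330.4 m
Minor: ΣK = 6.84; h_m = ΣK·V²/2g = 3.497 m
Total H_L = 330.4 + 3.497 = 333.8 m

H_L ≈ 334 m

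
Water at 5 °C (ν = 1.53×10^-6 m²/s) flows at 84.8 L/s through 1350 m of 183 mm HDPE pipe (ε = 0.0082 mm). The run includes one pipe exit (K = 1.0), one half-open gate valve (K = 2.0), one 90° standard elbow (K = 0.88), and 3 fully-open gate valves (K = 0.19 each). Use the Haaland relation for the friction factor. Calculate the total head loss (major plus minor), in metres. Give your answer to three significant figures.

H_L ≈ 57.7 m

V = 4Q/(πD²) = 3.224 m/s; V²/2g = 0.5298 m
Re = 3.86×10^5, ε/D = 4.48×10^-5 → f = 0.01415 (Haaland)
Major: h_f = f(L/D)·V²/2g = 0.01415·7377·0.5298 = 55.31 m
Minor: ΣK = 4.45; h_m = ΣK·V²/2g = 2.358 m
Total H_L = 55.31 + 2.358 = 57.67 m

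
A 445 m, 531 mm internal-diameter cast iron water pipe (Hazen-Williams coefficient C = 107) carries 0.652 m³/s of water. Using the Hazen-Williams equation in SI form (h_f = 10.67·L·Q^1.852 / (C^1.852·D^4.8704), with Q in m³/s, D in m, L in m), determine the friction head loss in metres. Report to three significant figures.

h_f ≈ 8.18 m

h_f = 10.67·445·0.652^1.852 / (107^1.852·0.531^4.8704) = 8.184 m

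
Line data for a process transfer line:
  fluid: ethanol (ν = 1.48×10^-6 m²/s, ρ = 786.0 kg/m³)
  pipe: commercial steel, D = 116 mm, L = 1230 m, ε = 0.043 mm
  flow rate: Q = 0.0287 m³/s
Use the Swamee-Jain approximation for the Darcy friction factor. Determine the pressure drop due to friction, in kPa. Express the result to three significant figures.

Δp ≈ 556 kPa

V = 4Q/(πD²) = 4·0.0287/(π·0.116²) = 2.716 m/s
Re = VD/ν = 2.716·0.116/1.48×10^-6 = 2.13×10^5 → turbulent
ε/D = 0.043/116 = 3.71×10^-4
Swamee-Jain: f = 0.01810
h_f = f(L/D)V²/(2g) = 0.01810·(1230/0.116)·2.716²/(2·9.81) = 72.15 m
Δp = ρg·h_f = 786.0·9.81·72.15 = 556.3 kPa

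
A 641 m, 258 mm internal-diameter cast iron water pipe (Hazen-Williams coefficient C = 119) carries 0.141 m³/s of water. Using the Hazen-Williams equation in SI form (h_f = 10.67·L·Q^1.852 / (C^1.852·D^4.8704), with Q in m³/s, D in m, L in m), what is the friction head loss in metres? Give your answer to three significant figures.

h_f ≈ 19.1 m

h_f = 10.67·641·0.141^1.852 / (119^1.852·0.258^4.8704) = 19.10 m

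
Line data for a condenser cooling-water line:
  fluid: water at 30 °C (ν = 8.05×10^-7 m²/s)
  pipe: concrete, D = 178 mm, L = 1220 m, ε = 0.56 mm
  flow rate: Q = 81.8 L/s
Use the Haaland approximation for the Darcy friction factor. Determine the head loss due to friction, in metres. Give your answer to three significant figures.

h_f ≈ 101 m

V = 4Q/(πD²) = 4·0.0818/(π·0.178²) = 3.287 m/s
Re = VD/ν = 3.287·0.178/8.05×10^-7 = 7.27×10^5 → turbulent
ε/D = 0.56/178 = 0.00315
Haaland: f = 0.02673
h_f = f(L/D)V²/(2g) = 0.02673·(1220/0.178)·3.287²/(2·9.81) = 100.9 m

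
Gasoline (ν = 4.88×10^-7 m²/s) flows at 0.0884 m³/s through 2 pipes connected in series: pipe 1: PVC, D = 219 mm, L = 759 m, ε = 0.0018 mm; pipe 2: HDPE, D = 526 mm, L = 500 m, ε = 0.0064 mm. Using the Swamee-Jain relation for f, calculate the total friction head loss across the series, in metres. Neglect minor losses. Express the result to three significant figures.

Pipe 1: V = 2.347 m/s, Re = 1.05×10^6, ε/D = 8.22×10^-6, f = 0.01172, h_1 = f(L/D)V²/2g = 11.40 m
Pipe 2: V = 0.4068 m/s, Re = 4.38×10^5, ε/D = 1.22×10^-5, f = 0.01358, h_2 = f(L/D)V²/2g = 0.1089 m
Series → Q common, losses add: H = Σh = 11.51 m

H ≈ 11.5 m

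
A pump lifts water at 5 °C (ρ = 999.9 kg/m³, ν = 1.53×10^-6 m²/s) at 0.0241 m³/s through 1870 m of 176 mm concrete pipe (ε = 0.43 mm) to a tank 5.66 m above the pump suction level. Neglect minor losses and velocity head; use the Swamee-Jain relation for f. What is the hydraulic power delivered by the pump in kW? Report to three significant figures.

V = 4Q/(πD²) = 0.9906 m/s; Re = 1.14×10^5; ε/D = 0.00244; f = 0.02626
h_f = f(L/D)V²/2g = 13.96 m
Total head H = z + h_f = 5.66 + 13.96 = 19.62 m
P_hyd = ρgQH = 999.9·9.81·0.0241·19.62 = 4.637 kW

P_hyd ≈ 4.64 kW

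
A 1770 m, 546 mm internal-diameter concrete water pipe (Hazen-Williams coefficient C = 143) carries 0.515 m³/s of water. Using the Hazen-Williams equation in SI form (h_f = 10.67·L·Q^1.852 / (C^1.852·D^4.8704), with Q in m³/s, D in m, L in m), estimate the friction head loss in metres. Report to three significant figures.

h_f ≈ 10.7 m

h_f = 10.67·1770·0.515^1.852 / (143^1.852·0.546^4.8704) = 10.73 m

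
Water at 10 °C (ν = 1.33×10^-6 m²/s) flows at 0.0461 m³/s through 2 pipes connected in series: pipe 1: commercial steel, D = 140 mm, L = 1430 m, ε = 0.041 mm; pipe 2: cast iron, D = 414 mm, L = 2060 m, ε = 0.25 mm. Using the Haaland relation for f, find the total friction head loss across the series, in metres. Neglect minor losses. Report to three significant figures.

H ≈ 78.5 m

Pipe 1: V = 2.995 m/s, Re = 3.15×10^5, ε/D = 2.93×10^-4, f = 0.01668, h_1 = f(L/D)V²/2g = 77.87 m
Pipe 2: V = 0.3425 m/s, Re = 1.07×10^5, ε/D = 6.04×10^-4, f = 0.02034, h_2 = f(L/D)V²/2g = 0.6050 m
Series → Q common, losses add: H = Σh = 78.47 m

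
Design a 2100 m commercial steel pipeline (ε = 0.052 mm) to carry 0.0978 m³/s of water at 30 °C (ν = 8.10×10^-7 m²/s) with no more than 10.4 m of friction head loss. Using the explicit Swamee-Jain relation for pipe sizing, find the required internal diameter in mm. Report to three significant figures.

Swamee-Jain (Type III): D = 0.66·[ε^1.25·(LQ²/(gh_f))^4.75 + ν·Q^9.4·(L/(gh_f))^5.2]^0.04
LQ²/(gh_f) = 0.1969; L/(gh_f) = 20.58
Term 1 = ε^1.25·(…)^4.75 = 1.96×10^-9; Term 2 = ν·Q^9.4·(…)^5.2 = 1.77×10^-9
D = 0.66·(1.96×10^-9 + 1.77×10^-9)^0.04 = 0.3037 m = 304 mm
Check: V = 1.35 m/s, Re = 5.06×10^5, f = 0.01522, h_f = 9.78 m ≈ 10.4 m ✓

D ≈ 304 mm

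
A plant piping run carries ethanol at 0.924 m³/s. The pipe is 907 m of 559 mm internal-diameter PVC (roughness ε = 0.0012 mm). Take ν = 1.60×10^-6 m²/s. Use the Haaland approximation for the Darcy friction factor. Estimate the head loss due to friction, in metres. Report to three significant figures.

V = 4Q/(πD²) = 4·0.924/(π·0.559²) = 3.765 m/s
Re = VD/ν = 3.765·0.559/1.60×10^-6 = 1.32×10^6 → turbulent
ε/D = 0.0012/559 = 2.15×10^-6
Haaland: f = 0.01111
h_f = f(L/D)V²/(2g) = 0.01111·(907/0.559)·3.765²/(2·9.81) = 13.03 m

h_f ≈ 13.0 m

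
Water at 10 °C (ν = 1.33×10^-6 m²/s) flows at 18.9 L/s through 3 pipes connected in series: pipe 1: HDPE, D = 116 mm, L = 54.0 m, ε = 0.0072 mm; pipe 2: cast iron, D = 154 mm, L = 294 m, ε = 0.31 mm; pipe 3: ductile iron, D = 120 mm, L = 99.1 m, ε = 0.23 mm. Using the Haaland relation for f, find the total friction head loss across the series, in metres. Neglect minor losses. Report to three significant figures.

H ≈ 6.60 m

Pipe 1: V = 1.788 m/s, Re = 1.56×10^5, ε/D = 6.21×10^-5, f = 0.01663, h_1 = f(L/D)V²/2g = 1.262 m
Pipe 2: V = 1.015 m/s, Re = 1.17×10^5, ε/D = 0.00201, f = 0.02480, h_2 = f(L/D)V²/2g = 2.485 m
Pipe 3: V = 1.671 m/s, Re = 1.51×10^5, ε/D = 0.00192, f = 0.02426, h_3 = f(L/D)V²/2g = 2.852 m
Series → Q common, losses add: H = Σh = 6.599 m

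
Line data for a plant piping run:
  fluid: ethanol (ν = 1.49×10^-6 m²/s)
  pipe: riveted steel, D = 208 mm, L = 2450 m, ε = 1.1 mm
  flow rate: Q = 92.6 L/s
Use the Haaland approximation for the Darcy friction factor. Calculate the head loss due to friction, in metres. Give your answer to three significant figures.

h_f ≈ 139 m

V = 4Q/(πD²) = 4·0.0926/(π·0.208²) = 2.725 m/s
Re = VD/ν = 2.725·0.208/1.49×10^-6 = 3.80×10^5 → turbulent
ε/D = 1.1/208 = 0.00529
Haaland: f = 0.03117
h_f = f(L/D)V²/(2g) = 0.03117·(2450/0.208)·2.725²/(2·9.81) = 139.0 m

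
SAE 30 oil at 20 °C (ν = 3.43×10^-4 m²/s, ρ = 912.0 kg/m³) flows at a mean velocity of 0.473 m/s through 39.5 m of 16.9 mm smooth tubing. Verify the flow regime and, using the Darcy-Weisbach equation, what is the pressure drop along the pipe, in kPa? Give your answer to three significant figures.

Re = VD/ν = 0.473·0.01690/3.43×10^-4 = 23.3 → laminar (Re < 2300)
f = 64/Re = 2.746
h_f = f(L/D)V²/(2g) = 2.746·(39.5/0.01690)·0.473²/(2·9.81) = 73.19 m
Δp = ρg·h_f = 912.0·9.81·73.19 = 654.8 kPa

Δp ≈ 655 kPa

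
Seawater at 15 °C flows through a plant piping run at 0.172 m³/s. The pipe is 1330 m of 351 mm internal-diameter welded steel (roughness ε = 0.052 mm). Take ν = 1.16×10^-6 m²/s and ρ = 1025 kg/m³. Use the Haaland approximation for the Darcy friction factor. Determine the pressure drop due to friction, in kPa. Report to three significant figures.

V = 4Q/(πD²) = 4·0.172/(π·0.351²) = 1.778 m/s
Re = VD/ν = 1.778·0.351/1.16×10^-6 = 5.38×10^5 → turbulent
ε/D = 0.052/351 = 1.48×10^-4
Haaland: f = 0.01468
h_f = f(L/D)V²/(2g) = 0.01468·(1330/0.351)·1.778²/(2·9.81) = 8.957 m
Δp = ρg·h_f = 1025·9.81·8.957 = 90.07 kPa

Δp ≈ 90.1 kPa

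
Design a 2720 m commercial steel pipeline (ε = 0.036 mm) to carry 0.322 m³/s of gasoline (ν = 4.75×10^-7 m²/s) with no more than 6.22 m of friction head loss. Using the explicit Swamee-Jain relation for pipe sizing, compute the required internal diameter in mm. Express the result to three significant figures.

Swamee-Jain (Type III): D = 0.66·[ε^1.25·(LQ²/(gh_f))^4.75 + ν·Q^9.4·(L/(gh_f))^5.2]^0.04
LQ²/(gh_f) = 4.622; L/(gh_f) = 44.58
Term 1 = ε^1.25·(…)^4.75 = 0.00401; Term 2 = ν·Q^9.4·(…)^5.2 = 0.00423
D = 0.66·(0.00401 + 0.00423)^0.04 = 0.5447 m = 545 mm
Check: V = 1.38 m/s, Re = 1.58×10^6, f = 0.01245, h_f = 6.05 m ≈ 6.22 m ✓

D ≈ 545 mm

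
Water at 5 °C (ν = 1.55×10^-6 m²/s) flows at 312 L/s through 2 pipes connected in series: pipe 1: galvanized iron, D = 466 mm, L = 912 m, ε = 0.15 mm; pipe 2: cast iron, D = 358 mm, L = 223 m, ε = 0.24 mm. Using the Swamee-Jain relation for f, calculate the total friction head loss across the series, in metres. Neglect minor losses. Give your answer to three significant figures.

Pipe 1: V = 1.829 m/s, Re = 5.50×10^5, ε/D = 3.22×10^-4, f = 0.01644, h_1 = f(L/D)V²/2g = 5.489 m
Pipe 2: V = 3.100 m/s, Re = 7.16×10^5, ε/D = 6.70×10^-4, f = 0.01853, h_2 = f(L/D)V²/2g = 5.651 m
Series → Q common, losses add: H = Σh = 11.14 m

H ≈ 11.1 m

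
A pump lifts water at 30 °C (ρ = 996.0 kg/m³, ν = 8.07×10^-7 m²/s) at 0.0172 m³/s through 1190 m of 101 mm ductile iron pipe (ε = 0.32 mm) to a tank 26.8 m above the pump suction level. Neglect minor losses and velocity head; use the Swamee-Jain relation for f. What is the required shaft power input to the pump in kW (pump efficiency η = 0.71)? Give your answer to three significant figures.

V = 4Q/(πD²) = 2.147 m/s; Re = 2.69×10^5; ε/D = 0.00317; f = 0.02721
h_f = f(L/D)V²/2g = 75.31 m
Total head H = z + h_f = 26.8 + 75.31 = 102.1 m
P_hyd = ρgQH = 996.0·9.81·0.0172·102.1 = 17.16 kW
P_shaft = P_hyd/η = 17.16/0.71 = 24.17 kW

P_shaft ≈ 24.2 kW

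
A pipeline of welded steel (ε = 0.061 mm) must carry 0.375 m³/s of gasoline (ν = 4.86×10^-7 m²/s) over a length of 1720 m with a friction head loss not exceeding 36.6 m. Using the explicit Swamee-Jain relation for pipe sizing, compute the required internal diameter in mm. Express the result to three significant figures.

Swamee-Jain (Type III): D = 0.66·[ε^1.25·(LQ²/(gh_f))^4.75 + ν·Q^9.4·(L/(gh_f))^5.2]^0.04
LQ²/(gh_f) = 0.6737; L/(gh_f) = 4.790
Term 1 = ε^1.25·(…)^4.75 = 8.26×10^-7; Term 2 = ν·Q^9.4·(…)^5.2 = 1.66×10^-7
D = 0.66·(8.26×10^-7 + 1.66×10^-7)^0.04 = 0.3797 m = 380 mm
Check: V = 3.31 m/s, Re = 2.59×10^6, f = 0.01368, h_f = 34.7 m ≈ 36.6 m ✓

D ≈ 380 mm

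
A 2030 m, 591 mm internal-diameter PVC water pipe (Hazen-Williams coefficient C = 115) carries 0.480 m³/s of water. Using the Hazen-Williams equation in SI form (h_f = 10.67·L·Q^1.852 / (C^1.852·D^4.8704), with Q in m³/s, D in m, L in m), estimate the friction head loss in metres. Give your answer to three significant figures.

h_f ≈ 11.0 m

h_f = 10.67·2030·0.480^1.852 / (115^1.852·0.591^4.8704) = 11.00 m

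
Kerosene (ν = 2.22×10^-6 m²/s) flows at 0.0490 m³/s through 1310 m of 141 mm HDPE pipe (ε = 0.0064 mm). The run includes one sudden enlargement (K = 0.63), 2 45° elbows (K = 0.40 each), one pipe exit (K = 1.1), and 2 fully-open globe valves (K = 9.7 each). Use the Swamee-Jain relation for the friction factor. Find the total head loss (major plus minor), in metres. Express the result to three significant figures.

H_L ≈ 85.4 m

V = 4Q/(πD²) = 3.138 m/s; V²/2g = 0.5019 m
Re = 1.99×10^5, ε/D = 4.54×10^-5 → f = 0.01595 (Swamee-Jain)
Major: h_f = f(L/D)·V²/2g = 0.01595·9291·0.5019 = 74.37 m
Minor: ΣK = 21.9; h_m = ΣK·V²/2g = 11.01 m
Total H_L = 74.37 + 11.01 = 85.38 m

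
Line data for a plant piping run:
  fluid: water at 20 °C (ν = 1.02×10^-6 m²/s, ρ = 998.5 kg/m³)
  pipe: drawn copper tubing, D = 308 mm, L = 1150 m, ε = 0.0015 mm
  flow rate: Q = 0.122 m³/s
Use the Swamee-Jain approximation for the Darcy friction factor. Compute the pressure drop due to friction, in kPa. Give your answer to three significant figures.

Δp ≈ 66.0 kPa

V = 4Q/(πD²) = 4·0.122/(π·0.308²) = 1.637 m/s
Re = VD/ν = 1.637·0.308/1.02×10^-6 = 4.94×10^5 → turbulent
ε/D = 0.0015/308 = 4.87×10^-6
Swamee-Jain: f = 0.01320
h_f = f(L/D)V²/(2g) = 0.01320·(1150/0.308)·1.637²/(2·9.81) = 6.733 m
Δp = ρg·h_f = 998.5·9.81·6.733 = 65.95 kPa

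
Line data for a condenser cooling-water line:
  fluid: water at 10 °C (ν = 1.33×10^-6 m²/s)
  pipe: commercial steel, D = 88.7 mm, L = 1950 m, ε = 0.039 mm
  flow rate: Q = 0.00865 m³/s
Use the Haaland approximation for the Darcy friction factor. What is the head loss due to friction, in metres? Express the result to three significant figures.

V = 4Q/(πD²) = 4·0.00865/(π·0.0887²) = 1.400 m/s
Re = VD/ν = 1.400·0.0887/1.33×10^-6 = 9.34×10^4 → turbulent
ε/D = 0.039/88.7 = 4.40×10^-4
Haaland: f = 0.02000
h_f = f(L/D)V²/(2g) = 0.02000·(1950/0.0887)·1.400²/(2·9.81) = 43.91 m

h_f ≈ 43.9 m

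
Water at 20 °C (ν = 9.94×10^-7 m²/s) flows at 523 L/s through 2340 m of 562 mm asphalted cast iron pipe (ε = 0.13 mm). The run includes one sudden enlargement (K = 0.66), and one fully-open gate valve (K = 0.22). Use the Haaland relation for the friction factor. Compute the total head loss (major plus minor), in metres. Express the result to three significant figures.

V = 4Q/(πD²) = 2.108 m/s; V²/2g = 0.2266 m
Re = 1.19×10^6, ε/D = 2.31×10^-4 → f = 0.01482 (Haaland)
Major: h_f = f(L/D)·V²/2g = 0.01482·4164·0.2266 = 13.98 m
Minor: ΣK = 0.880; h_m = ΣK·V²/2g = 0.1994 m
Total H_L = 13.98 + 0.1994 = 14.18 m

H_L ≈ 14.2 m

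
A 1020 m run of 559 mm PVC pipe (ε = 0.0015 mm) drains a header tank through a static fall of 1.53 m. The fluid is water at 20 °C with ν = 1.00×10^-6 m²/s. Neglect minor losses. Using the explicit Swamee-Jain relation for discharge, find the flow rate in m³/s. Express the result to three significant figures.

Q ≈ 0.280 m³/s

Swamee-Jain (Type II): Q = -0.965·√(gD⁵h_f/L)·ln[ε/(3.7D) + √(3.17ν²L/(gD³h_f))]
√(gD⁵h_f/L) = √(9.81·0.559⁵·1.53/1020) = 0.02834
ε/(3.7D) = 7.25×10^-7; √(3.17ν²L/(gD³h_f)) = 3.51×10^-5
Q = -0.965·0.02834·ln(3.584×10^-5) = 0.2800 m³/s
Check: V = 1.14 m/s, Re = 6.38×10^5, f = 0.01259, h_f = 1.52 m ≈ 1.53 m ✓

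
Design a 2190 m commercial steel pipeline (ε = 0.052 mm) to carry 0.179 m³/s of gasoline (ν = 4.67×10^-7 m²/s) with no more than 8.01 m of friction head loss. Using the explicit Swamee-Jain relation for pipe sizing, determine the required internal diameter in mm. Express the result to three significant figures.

D ≈ 402 mm

Swamee-Jain (Type III): D = 0.66·[ε^1.25·(LQ²/(gh_f))^4.75 + ν·Q^9.4·(L/(gh_f))^5.2]^0.04
LQ²/(gh_f) = 0.8930; L/(gh_f) = 27.87
Term 1 = ε^1.25·(…)^4.75 = 2.58×10^-6; Term 2 = ν·Q^9.4·(…)^5.2 = 1.45×10^-6
D = 0.66·(2.58×10^-6 + 1.45×10^-6)^0.04 = 0.4016 m = 402 mm
Check: V = 1.41 m/s, Re = 1.22×10^6, f = 0.01374, h_f = 7.63 m ≈ 8.01 m ✓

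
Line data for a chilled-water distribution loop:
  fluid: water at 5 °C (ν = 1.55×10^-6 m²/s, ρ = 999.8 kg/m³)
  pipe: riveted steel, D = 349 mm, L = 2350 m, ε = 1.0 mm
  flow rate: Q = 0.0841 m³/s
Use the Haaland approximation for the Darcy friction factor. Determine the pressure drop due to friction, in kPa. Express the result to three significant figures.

V = 4Q/(πD²) = 4·0.0841/(π·0.349²) = 0.8791 m/s
Re = VD/ν = 0.8791·0.349/1.55×10^-6 = 1.98×10^5 → turbulent
ε/D = 1.0/349 = 0.00287
Haaland: f = 0.02651
h_f = f(L/D)V²/(2g) = 0.02651·(2350/0.349)·0.8791²/(2·9.81) = 7.031 m
Δp = ρg·h_f = 999.8·9.81·7.031 = 68.96 kPa

Δp ≈ 69.0 kPa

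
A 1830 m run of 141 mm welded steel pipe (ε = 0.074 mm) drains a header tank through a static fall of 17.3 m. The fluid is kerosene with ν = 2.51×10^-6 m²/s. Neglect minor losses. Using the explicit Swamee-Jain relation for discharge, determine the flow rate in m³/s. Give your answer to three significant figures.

Swamee-Jain (Type II): Q = -0.965·√(gD⁵h_f/L)·ln[ε/(3.7D) + √(3.17ν²L/(gD³h_f))]
√(gD⁵h_f/L) = √(9.81·0.141⁵·17.3/1830) = 0.002273
ε/(3.7D) = 1.42×10^-4; √(3.17ν²L/(gD³h_f)) = 2.77×10^-4
Q = -0.965·0.002273·ln(4.190×10^-4) = 0.01706 m³/s
Check: V = 1.09 m/s, Re = 6.14×10^4, f = 0.02197, h_f = 17.4 m ≈ 17.3 m ✓

Q ≈ 0.0171 m³/s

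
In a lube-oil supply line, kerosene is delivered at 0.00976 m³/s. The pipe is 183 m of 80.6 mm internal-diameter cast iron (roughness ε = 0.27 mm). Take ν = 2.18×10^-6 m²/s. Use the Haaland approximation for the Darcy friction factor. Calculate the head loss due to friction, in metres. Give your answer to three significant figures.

V = 4Q/(πD²) = 4·0.00976/(π·0.0806²) = 1.913 m/s
Re = VD/ν = 1.913·0.0806/2.18×10^-6 = 7.07×10^4 → turbulent
ε/D = 0.27/80.6 = 0.00335
Haaland: f = 0.02857
h_f = f(L/D)V²/(2g) = 0.02857·(183/0.0806)·1.913²/(2·9.81) = 12.10 m

h_f ≈ 12.1 m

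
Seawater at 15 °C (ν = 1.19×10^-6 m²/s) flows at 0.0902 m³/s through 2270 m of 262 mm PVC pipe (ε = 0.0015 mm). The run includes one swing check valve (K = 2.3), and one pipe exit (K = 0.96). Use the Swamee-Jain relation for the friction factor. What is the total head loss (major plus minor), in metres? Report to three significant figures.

H_L ≈ 17.7 m

V = 4Q/(πD²) = 1.673 m/s; V²/2g = 0.1427 m
Re = 3.68×10^5, ε/D = 5.73×10^-6 → f = 0.01391 (Swamee-Jain)
Major: h_f = f(L/D)·V²/2g = 0.01391·8664·0.1427 = 17.20 m
Minor: ΣK = 3.26; h_m = ΣK·V²/2g = 0.4651 m
Total H_L = 17.20 + 0.4651 = 17.66 m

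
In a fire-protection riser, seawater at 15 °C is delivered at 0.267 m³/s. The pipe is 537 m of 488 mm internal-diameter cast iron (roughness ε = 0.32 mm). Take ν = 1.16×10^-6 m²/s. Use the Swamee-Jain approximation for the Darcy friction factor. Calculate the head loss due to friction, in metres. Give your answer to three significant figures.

V = 4Q/(πD²) = 4·0.267/(π·0.488²) = 1.428 m/s
Re = VD/ν = 1.428·0.488/1.16×10^-6 = 6.01×10^5 → turbulent
ε/D = 0.32/488 = 6.56×10^-4
Swamee-Jain: f = 0.01855
h_f = f(L/D)V²/(2g) = 0.01855·(537/0.488)·1.428²/(2·9.81) = 2.120 m

h_f ≈ 2.12 m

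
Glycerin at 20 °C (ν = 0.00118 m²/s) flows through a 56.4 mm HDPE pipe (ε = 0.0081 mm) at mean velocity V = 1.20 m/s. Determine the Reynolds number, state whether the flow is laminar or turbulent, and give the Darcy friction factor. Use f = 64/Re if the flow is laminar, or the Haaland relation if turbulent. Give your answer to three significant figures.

Re ≈ 57.4; laminar; f = 64/Re ≈ 1.12

Re = VD/ν = 1.200·0.0564/0.00118 = 57.4
Re < 2300 → laminar → f = 64/Re = 1.116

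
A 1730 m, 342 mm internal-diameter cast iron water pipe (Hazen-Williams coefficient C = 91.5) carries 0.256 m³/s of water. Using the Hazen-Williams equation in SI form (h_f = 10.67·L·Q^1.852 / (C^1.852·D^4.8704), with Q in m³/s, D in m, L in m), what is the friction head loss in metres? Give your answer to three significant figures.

h_f = 10.67·1730·0.256^1.852 / (91.5^1.852·0.342^4.8704) = 64.15 m

h_f ≈ 64.2 m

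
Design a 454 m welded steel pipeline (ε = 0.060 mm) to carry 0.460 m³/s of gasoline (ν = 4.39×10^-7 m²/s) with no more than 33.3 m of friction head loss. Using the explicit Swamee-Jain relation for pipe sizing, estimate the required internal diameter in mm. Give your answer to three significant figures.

D ≈ 323 mm

Swamee-Jain (Type III): D = 0.66·[ε^1.25·(LQ²/(gh_f))^4.75 + ν·Q^9.4·(L/(gh_f))^5.2]^0.04
LQ²/(gh_f) = 0.2941; L/(gh_f) = 1.390
Term 1 = ε^1.25·(…)^4.75 = 1.58×10^-8; Term 2 = ν·Q^9.4·(…)^5.2 = 1.64×10^-9
D = 0.66·(1.58×10^-8 + 1.64×10^-9)^0.04 = 0.3230 m = 323 mm
Check: V = 5.61 m/s, Re = 4.13×10^6, f = 0.01386, h_f = 31.3 m ≈ 33.3 m ✓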